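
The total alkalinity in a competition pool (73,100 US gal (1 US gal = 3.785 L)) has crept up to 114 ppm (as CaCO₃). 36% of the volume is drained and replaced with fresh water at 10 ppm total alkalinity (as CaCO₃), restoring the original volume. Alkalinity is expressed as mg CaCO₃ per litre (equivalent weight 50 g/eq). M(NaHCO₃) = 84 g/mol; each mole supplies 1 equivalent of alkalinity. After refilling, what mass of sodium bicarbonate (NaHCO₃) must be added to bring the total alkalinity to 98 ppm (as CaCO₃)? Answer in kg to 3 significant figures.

9.97 kg

Volume: 73,100 US gal × 3.785 L/gal = 276,684 L.
After draining 36% and refilling: 114 × 0.64 + 10 × 0.36 = 76.56 ppm.
Deficit to target: 98 − 76.56 = 21.44 mg/L.
As CaCO₃: 21.44 mg/L × 276,684 L = 5932 g; ÷ 50 g/eq ÷ 1 = 118.6 mol NaHCO₃.
Mass: 118.6 × 84 = 9966 g.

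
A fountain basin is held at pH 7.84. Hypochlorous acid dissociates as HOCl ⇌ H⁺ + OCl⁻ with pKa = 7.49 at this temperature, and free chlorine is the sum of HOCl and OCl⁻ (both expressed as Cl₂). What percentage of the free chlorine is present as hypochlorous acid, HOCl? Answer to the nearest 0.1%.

30.9%

[OCl⁻]/[HOCl] = 10^(pH − pKa) = 10^(7.84 − 7.49) = 10^0.35 = 2.239.
Fraction as HOCl = 1 / (1 + 2.239) = 0.3088.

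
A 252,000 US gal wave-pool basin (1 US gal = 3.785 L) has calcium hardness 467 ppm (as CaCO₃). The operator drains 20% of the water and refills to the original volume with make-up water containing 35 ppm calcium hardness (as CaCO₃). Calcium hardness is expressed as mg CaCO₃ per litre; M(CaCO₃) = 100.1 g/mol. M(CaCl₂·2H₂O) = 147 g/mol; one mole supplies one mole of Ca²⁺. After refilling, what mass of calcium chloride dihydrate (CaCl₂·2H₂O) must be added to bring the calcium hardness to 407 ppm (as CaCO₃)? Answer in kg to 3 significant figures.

Volume: 252,000 US gal × 3.785 L/gal = 953,820 L.
After draining 20% and refilling: 467 × 0.80 + 35 × 0.20 = 380.6 ppm.
Deficit to target: 407 − 380.6 = 26.4 mg/L.
As CaCO₃: 26.4 mg/L × 953,820 L = 25,180 g; ÷ 100.1 = 251.6 mol Ca²⁺.
Mass: 251.6 × 147 = 36,980 g.

37.0 kg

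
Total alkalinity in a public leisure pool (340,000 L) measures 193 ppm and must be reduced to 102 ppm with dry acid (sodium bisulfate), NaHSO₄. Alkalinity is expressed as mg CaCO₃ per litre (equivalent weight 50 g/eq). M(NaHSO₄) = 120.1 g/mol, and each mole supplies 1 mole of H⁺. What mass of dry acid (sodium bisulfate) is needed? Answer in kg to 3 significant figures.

Alkalinity to neutralize: (193 − 102) = 91 mg/L as CaCO₃ × 340,000 L = 30,940 g as CaCO₃.
Equivalents of H⁺ required: 30,940 ÷ 50 g/eq = 618.8 eq = 618.8 mol NaHSO₄.
Mass of NaHSO₄: 618.8 × 120.1 = 74,320 g.

74.3 kg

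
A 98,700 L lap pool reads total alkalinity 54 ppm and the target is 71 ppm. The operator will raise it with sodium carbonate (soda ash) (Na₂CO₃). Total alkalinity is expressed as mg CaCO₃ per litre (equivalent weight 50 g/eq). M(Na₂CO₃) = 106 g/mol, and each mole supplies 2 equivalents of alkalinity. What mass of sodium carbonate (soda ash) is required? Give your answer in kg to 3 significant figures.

1.78 kg

Alkalinity to add: (71 − 54) = 17 mg/L as CaCO₃ × 98,700 L = 1678 g as CaCO₃.
Equivalents: 1678 g ÷ 50 g/eq = 33.56 eq.
Each mole of Na₂CO₃ supplies 2 eq, so 33.56 / 2 = 16.78 mol.
Mass: 16.78 mol × 106 g/mol = 1779 g.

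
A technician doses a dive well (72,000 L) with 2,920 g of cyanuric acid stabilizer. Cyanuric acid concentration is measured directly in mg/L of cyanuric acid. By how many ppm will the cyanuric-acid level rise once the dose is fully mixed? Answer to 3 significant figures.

Rise: 2,920 g / 72,000 L × 1000 = 40.56 mg/L.

40.6 ppm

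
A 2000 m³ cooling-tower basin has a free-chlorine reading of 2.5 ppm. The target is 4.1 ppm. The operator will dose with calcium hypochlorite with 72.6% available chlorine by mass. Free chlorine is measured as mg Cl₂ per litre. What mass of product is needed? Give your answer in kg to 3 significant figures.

4.41 kg

Volume: 2000 m³ = 2,000,000 L.
Chlorine deficit: 4.1 − 2.5 = 1.6 ppm = 1.6 mg/L as Cl₂.
Cl₂ equivalent needed: 1.6 mg/L × 2,000,000 L = 3,200,000 mg = 3200 g.
Product at 72.6% available chlorine: 3200 / 0.726 = 4408 g.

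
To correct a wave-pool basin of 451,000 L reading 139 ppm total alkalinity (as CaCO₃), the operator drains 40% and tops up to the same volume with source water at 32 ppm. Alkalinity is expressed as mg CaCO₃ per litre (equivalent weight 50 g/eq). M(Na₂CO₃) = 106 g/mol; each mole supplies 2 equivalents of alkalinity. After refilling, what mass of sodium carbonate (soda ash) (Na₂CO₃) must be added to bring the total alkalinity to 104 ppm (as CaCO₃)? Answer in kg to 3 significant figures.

3.73 kg

After draining 40% and refilling: 139 × 0.60 + 32 × 0.40 = 96.2 ppm.
Deficit to target: 104 − 96.2 = 7.8 mg/L.
As CaCO₃: 7.8 mg/L × 451,000 L = 3518 g; ÷ 50 g/eq ÷ 2 = 35.18 mol Na₂CO₃.
Mass: 35.18 × 106 = 3729 g.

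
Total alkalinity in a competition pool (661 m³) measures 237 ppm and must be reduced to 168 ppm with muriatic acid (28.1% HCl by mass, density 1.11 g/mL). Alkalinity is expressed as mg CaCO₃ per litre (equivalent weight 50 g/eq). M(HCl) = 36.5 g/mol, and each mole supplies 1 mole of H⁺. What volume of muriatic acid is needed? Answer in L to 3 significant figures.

107 L

Volume: 661 m³ = 661,000 L.
Alkalinity to neutralize: (237 − 168) = 69 mg/L as CaCO₃ × 661,000 L = 45,610 g as CaCO₃.
Equivalents of H⁺ required: 45,610 ÷ 50 g/eq = 912.2 eq = 912.2 mol HCl.
Mass of HCl: 912.2 × 36.5 = 33,290 g.
Mass of 28.1% solution: 33,290 / 0.281 = 118,500 g.
Volume: 118,500 g ÷ 1.11 g/mL = 106,700 mL.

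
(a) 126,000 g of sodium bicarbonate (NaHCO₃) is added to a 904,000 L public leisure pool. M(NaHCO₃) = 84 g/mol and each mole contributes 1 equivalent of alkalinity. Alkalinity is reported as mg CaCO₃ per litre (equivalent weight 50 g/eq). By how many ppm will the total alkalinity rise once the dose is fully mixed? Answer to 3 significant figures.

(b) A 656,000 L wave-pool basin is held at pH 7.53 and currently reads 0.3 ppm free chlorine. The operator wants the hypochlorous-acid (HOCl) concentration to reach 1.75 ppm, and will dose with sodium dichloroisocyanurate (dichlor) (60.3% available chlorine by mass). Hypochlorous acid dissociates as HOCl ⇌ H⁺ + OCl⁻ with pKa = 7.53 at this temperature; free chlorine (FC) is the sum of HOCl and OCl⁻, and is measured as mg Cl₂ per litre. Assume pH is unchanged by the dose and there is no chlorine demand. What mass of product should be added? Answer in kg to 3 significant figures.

(a) 83.0 ppm; (b) 3.48 kg

(a) Moles of NaHCO₃: 126,000 g ÷ 84 g/mol = 1500 mol → 1500 eq of alkalinity.
(a) As CaCO₃: 1500 eq × 50 g/eq = 75,000 g.
(a) Rise: 75,000 g / 904,000 L × 1000 = 82.96 mg/L.

(b) [OCl⁻]/[HOCl] = 10^(pH − pKa) = 10^(7.53 − 7.53) = 1; fraction as HOCl = 1/(1 + 1) = 0.5.
(b) Free chlorine required for 1.75 ppm HOCl: 1.75 / 0.5 = 3.5 ppm.
(b) FC to add: 3.5 − 0.3 = 3.2 mg/L as Cl₂.
(b) Cl₂ equivalent: 3.2 mg/L × 656,000 L = 2099 g.
(b) Product at 60.3% available Cl: 2099 / 0.603 = 3481 g.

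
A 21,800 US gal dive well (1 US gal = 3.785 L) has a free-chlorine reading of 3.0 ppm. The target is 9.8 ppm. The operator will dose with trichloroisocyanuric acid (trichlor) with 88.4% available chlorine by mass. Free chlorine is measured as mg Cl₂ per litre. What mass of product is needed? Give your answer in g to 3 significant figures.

635 g

Volume: 21,800 US gal × 3.785 L/gal = 82,513 L.
Chlorine deficit: 9.8 − 3.0 = 6.8 ppm = 6.8 mg/L as Cl₂.
Cl₂ equivalent needed: 6.8 mg/L × 82,513 L = 561,100 mg = 561.1 g.
Product at 88.4% available chlorine: 561.1 / 0.884 = 634.7 g.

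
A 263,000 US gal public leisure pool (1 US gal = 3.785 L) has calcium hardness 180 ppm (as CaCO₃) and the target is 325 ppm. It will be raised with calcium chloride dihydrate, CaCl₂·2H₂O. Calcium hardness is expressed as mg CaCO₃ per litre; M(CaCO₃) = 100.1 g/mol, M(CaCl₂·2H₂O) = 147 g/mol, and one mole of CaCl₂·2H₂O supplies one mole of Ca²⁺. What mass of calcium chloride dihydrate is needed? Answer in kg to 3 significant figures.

Volume: 263,000 US gal × 3.785 L/gal = 995,455 L.
Hardness to add: (325 − 180) = 145 mg/L as CaCO₃ × 995,455 L = 144,300 g as CaCO₃.
Moles of Ca²⁺ (1 mol Ca²⁺ ≡ 1 mol CaCO₃): 144,300 / 100.1 g/mol = 1442 mol.
Mass of CaCl₂·2H₂O: 1442 × 147 = 212,000 g.

212 kg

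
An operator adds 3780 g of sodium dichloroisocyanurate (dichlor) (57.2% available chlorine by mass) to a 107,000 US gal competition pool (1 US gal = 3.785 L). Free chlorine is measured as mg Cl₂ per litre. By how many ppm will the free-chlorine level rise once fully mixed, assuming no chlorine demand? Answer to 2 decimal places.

5.34 ppm

Volume: 107,000 US gal × 3.785 L/gal = 404,995 L.
Available chlorine delivered: 3780 g × 0.572 = 2162 g as Cl₂.
Concentration rise: 2162 g / 404,995 L = 5.339 mg/L = 5.34 ppm.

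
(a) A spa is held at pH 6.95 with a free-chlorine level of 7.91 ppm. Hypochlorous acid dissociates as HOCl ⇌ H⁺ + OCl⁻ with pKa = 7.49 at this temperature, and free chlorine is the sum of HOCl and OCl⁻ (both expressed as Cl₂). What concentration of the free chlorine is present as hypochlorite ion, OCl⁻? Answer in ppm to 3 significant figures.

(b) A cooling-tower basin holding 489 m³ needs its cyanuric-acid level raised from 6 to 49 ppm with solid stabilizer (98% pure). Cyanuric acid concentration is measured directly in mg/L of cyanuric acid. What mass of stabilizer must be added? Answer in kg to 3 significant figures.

(a) [OCl⁻]/[HOCl] = 10^(pH − pKa) = 10^(6.95 − 7.49) = 10^-0.54 = 0.2884.
(a) Fraction as HOCl = 1 / (1 + 0.2884) = 0.7762.
(a) OCl⁻ = (1 − 0.7762) × 7.91 ppm = 1.771 ppm.

(b) Volume: 489 m³ = 489,000 L.
(b) CYA to add: (49 − 6) = 43 mg/L × 489,000 L = 21,030 g cyanuric acid.
(b) At 98% purity: 21,030 / 0.98 = 21,460 g product.

(a) 1.77 ppm; (b) 21.5 kg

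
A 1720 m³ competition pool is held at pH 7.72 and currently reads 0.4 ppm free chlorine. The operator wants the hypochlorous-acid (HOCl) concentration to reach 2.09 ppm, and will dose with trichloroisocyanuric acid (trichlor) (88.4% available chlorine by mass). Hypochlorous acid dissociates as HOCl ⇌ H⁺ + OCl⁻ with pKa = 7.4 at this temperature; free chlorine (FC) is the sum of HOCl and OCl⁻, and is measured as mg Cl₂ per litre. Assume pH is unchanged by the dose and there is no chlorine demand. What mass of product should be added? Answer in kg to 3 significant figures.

Volume: 1720 m³ = 1,720,000 L.
[OCl⁻]/[HOCl] = 10^(pH − pKa) = 10^(7.72 − 7.4) = 2.089; fraction as HOCl = 1/(1 + 2.089) = 0.3237.
Free chlorine required for 2.09 ppm HOCl: 2.09 / 0.3237 = 6.457 ppm.
FC to add: 6.457 − 0.4 = 6.057 mg/L as Cl₂.
Cl₂ equivalent: 6.057 mg/L × 1,720,000 L = 10,420 g.
Product at 88.4% available Cl: 10,420 / 0.884 = 11,780 g.

11.8 kg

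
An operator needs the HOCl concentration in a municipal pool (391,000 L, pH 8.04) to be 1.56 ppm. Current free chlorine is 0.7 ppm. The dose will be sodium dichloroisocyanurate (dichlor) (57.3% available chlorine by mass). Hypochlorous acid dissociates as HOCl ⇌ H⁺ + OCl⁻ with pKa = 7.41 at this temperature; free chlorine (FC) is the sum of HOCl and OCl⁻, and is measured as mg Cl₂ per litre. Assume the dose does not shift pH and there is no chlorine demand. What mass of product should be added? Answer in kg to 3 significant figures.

[OCl⁻]/[HOCl] = 10^(pH − pKa) = 10^(8.04 − 7.41) = 4.266; fraction as HOCl = 1/(1 + 4.266) = 0.1899.
Free chlorine required for 1.56 ppm HOCl: 1.56 / 0.1899 = 8.215 ppm.
FC to add: 8.215 − 0.7 = 7.515 mg/L as Cl₂.
Cl₂ equivalent: 7.515 mg/L × 391,000 L = 2938 g.
Product at 57.3% available Cl: 2938 / 0.573 = 5128 g.

5.13 kg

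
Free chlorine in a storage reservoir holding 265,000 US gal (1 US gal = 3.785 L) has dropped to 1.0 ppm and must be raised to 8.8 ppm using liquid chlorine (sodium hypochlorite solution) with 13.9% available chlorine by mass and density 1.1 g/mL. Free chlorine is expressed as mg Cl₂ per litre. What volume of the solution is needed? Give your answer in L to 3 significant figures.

51.2 L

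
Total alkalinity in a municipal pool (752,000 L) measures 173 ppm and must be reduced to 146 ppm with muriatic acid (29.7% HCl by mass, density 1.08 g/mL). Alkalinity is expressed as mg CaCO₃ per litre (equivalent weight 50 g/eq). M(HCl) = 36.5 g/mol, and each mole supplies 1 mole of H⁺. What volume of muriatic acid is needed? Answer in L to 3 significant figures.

46.2 L

Alkalinity to neutralize: (173 − 146) = 27 mg/L as CaCO₃ × 752,000 L = 20,300 g as CaCO₃.
Equivalents of H⁺ required: 20,300 ÷ 50 g/eq = 406.1 eq = 406.1 mol HCl.
Mass of HCl: 406.1 × 36.5 = 14,820 g.
Mass of 29.7% solution: 14,820 / 0.297 = 49,910 g.
Volume: 49,910 g ÷ 1.08 g/mL = 46,210 mL.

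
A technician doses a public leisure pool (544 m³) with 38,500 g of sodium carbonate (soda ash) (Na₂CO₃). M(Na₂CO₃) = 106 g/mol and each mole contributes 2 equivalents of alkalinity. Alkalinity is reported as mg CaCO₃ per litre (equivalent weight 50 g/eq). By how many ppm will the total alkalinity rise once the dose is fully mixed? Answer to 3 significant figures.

Volume: 544 m³ = 544,000 L.
Moles of Na₂CO₃: 38,500 g ÷ 106 g/mol = 363.2 mol → 726.4 eq of alkalinity.
As CaCO₃: 726.4 eq × 50 g/eq = 36,320 g.
Rise: 36,320 g / 544,000 L × 1000 = 66.77 mg/L.

66.8 ppm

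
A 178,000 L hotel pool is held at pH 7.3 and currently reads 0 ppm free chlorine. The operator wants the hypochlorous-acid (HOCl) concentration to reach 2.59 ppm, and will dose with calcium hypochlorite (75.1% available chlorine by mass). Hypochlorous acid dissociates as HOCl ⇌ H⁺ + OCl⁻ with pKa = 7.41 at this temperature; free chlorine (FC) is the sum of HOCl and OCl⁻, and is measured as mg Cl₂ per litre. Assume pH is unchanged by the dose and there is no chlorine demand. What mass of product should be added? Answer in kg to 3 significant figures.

[OCl⁻]/[HOCl] = 10^(pH − pKa) = 10^(7.3 − 7.41) = 0.7762; fraction as HOCl = 1/(1 + 0.7762) = 0.563.
Free chlorine required for 2.59 ppm HOCl: 2.59 / 0.563 = 4.6 ppm.
FC to add: 4.6 − 0 = 4.6 mg/L as Cl₂.
Cl₂ equivalent: 4.6 mg/L × 178,000 L = 818.9 g.
Product at 75.1% available Cl: 818.9 / 0.751 = 1090 g.

1.09 kg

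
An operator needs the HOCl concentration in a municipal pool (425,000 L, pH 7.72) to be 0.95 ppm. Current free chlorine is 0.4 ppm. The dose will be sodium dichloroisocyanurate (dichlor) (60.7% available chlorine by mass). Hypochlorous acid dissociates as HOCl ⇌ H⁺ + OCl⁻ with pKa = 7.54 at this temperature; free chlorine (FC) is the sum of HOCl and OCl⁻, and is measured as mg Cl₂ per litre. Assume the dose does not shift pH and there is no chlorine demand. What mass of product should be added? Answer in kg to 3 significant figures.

[OCl⁻]/[HOCl] = 10^(pH − pKa) = 10^(7.72 − 7.54) = 1.514; fraction as HOCl = 1/(1 + 1.514) = 0.3978.
Free chlorine required for 0.95 ppm HOCl: 0.95 / 0.3978 = 2.388 ppm.
FC to add: 2.388 − 0.4 = 1.988 mg/L as Cl₂.
Cl₂ equivalent: 1.988 mg/L × 425,000 L = 844.9 g.
Product at 60.7% available Cl: 844.9 / 0.607 = 1392 g.

1.39 kg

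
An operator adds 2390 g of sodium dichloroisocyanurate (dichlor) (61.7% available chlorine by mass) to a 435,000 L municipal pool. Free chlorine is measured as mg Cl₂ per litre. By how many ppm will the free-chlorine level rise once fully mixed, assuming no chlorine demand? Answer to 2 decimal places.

3.39 ppm

Available chlorine delivered: 2390 g × 0.617 = 1475 g as Cl₂.
Concentration rise: 1475 g / 435,000 L = 3.39 mg/L = 3.39 ppm.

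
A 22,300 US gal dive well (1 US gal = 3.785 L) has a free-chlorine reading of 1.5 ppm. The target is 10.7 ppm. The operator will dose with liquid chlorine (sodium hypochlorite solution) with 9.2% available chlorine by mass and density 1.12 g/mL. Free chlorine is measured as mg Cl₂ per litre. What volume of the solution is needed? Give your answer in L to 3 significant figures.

Volume: 22,300 US gal × 3.785 L/gal = 84,406 L.
Chlorine deficit: 10.7 − 1.5 = 9.2 ppm = 9.2 mg/L as Cl₂.
Cl₂ equivalent needed: 9.2 mg/L × 84,406 L = 776,500 mg = 776.5 g.
Product at 9.2% available chlorine: 776.5 / 0.092 = 8441 g.
Volume at density 1.12 g/mL: 8441 g ÷ 1.12 g/mL = 7536 mL.

7.54 L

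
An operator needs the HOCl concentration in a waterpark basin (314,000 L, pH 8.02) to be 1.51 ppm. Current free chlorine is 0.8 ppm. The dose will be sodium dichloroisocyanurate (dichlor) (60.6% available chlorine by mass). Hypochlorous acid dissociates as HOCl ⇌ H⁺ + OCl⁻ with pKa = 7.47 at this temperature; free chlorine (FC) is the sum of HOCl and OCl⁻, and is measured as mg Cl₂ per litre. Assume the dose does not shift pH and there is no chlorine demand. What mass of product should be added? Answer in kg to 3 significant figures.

[OCl⁻]/[HOCl] = 10^(pH − pKa) = 10^(8.02 − 7.47) = 3.548; fraction as HOCl = 1/(1 + 3.548) = 0.2199.
Free chlorine required for 1.51 ppm HOCl: 1.51 / 0.2199 = 6.868 ppm.
FC to add: 6.868 − 0.8 = 6.068 mg/L as Cl₂.
Cl₂ equivalent: 6.068 mg/L × 314,000 L = 1905 g.
Product at 60.6% available Cl: 1905 / 0.606 = 3144 g.

3.14 kg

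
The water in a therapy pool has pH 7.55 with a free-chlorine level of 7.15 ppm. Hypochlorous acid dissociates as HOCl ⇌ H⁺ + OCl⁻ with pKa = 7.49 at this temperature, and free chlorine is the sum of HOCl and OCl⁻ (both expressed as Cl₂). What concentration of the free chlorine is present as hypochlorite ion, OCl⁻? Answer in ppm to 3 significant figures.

[OCl⁻]/[HOCl] = 10^(pH − pKa) = 10^(7.55 − 7.49) = 10^0.06 = 1.148.
Fraction as HOCl = 1 / (1 + 1.148) = 0.4655.
OCl⁻ = (1 − 0.4655) × 7.15 ppm = 3.822 ppm.

3.82 ppm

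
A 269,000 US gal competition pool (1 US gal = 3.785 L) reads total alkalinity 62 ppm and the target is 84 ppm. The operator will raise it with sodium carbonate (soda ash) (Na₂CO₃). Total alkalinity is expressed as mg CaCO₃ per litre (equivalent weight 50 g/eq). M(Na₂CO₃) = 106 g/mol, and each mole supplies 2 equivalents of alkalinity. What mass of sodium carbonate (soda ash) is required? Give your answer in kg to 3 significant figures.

Volume: 269,000 US gal × 3.785 L/gal = 1,018,165 L.
Alkalinity to add: (84 − 62) = 22 mg/L as CaCO₃ × 1,018,165 L = 22,400 g as CaCO₃.
Equivalents: 22,400 g ÷ 50 g/eq = 448 eq.
Each mole of Na₂CO₃ supplies 2 eq, so 448 / 2 = 224 mol.
Mass: 224 mol × 106 g/mol = 23,740 g.

23.7 kg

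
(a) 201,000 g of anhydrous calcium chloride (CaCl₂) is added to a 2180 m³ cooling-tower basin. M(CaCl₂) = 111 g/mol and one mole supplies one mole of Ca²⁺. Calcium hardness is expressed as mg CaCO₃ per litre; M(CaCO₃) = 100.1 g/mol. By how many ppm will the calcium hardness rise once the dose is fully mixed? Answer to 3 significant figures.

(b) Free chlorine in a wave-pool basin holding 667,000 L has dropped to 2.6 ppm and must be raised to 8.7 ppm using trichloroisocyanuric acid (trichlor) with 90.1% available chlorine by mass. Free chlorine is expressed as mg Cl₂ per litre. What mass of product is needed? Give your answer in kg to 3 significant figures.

(a) 83.1 ppm; (b) 4.52 kg

(a) Volume: 2180 m³ = 2,180,000 L.
(a) Moles of Ca²⁺: 201,000 g ÷ 111 g/mol = 1811 mol.
(a) As CaCO₃: 1811 mol × 100.1 g/mol = 181,300 g.
(a) Rise: 181,300 g / 2,180,000 L × 1000 = 83.15 mg/L.

(b) Chlorine deficit: 8.7 − 2.6 = 6.1 ppm = 6.1 mg/L as Cl₂.
(b) Cl₂ equivalent needed: 6.1 mg/L × 667,000 L = 4,069,000 mg = 4069 g.
(b) Product at 90.1% available chlorine: 4069 / 0.901 = 4516 g.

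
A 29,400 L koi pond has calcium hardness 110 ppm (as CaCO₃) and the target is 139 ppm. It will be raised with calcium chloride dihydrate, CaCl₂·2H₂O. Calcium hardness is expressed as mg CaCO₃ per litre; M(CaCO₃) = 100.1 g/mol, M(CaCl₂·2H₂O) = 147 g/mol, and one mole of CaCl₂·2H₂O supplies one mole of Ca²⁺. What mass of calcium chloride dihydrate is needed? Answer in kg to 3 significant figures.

1.25 kg

Hardness to add: (139 − 110) = 29 mg/L as CaCO₃ × 29,400 L = 852.6 g as CaCO₃.
Moles of Ca²⁺ (1 mol Ca²⁺ ≡ 1 mol CaCO₃): 852.6 / 100.1 g/mol = 8.517 mol.
Mass of CaCl₂·2H₂O: 8.517 × 147 = 1252 g.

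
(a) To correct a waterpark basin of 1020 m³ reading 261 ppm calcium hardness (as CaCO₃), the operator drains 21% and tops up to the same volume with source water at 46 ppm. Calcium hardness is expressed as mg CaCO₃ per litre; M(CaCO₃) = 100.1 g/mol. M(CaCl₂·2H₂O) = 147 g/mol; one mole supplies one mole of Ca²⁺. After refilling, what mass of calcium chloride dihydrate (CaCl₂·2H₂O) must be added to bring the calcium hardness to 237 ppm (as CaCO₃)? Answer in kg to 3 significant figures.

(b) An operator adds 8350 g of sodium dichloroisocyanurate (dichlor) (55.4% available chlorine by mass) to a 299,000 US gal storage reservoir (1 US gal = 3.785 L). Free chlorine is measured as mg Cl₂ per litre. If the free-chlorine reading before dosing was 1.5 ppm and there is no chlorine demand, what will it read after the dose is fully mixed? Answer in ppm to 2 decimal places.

(a) 31.7 kg; (b) 5.59 ppm

(a) Volume: 1020 m³ = 1,020,000 L.
(a) After draining 21% and refilling: 261 × 0.79 + 46 × 0.21 = 215.85 ppm.
(a) Deficit to target: 237 − 215.85 = 21.15 mg/L.
(a) As CaCO₃: 21.15 mg/L × 1,020,000 L = 21,570 g; ÷ 100.1 = 215.5 mol Ca²⁺.
(a) Mass: 215.5 × 147 = 31,680 g.

(b) Volume: 299,000 US gal × 3.785 L/gal = 1,131,715 L.
(b) Available chlorine delivered: 8350 g × 0.554 = 4626 g as Cl₂.
(b) Concentration rise: 4626 g / 1,131,715 L = 4.088 mg/L = 4.09 ppm.
(b) Final FC: 1.5 + 4.09 = 5.59 ppm.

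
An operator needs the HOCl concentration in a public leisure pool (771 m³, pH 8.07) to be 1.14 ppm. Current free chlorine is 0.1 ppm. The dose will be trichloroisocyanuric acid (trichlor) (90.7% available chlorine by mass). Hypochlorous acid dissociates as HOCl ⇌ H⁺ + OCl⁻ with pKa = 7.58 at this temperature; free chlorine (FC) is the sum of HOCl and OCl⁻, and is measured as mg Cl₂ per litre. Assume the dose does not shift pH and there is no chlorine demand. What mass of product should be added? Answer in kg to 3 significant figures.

3.88 kg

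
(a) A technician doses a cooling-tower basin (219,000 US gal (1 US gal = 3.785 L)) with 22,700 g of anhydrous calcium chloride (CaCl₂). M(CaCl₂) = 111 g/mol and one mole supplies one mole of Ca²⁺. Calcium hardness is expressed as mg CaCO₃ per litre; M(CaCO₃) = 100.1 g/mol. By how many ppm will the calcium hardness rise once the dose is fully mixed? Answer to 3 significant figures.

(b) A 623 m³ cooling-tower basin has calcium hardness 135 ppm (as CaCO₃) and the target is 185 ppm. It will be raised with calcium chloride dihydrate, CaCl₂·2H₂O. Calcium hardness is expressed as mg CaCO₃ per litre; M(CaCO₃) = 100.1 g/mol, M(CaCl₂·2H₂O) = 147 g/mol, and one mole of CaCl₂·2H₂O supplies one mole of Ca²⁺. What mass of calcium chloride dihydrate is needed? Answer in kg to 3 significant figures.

(a) 24.7 ppm; (b) 45.7 kg

(a) Volume: 219,000 US gal × 3.785 L/gal = 828,915 L.
(a) Moles of Ca²⁺: 22,700 g ÷ 111 g/mol = 204.5 mol.
(a) As CaCO₃: 204.5 mol × 100.1 g/mol = 20,470 g.
(a) Rise: 20,470 g / 828,915 L × 1000 = 24.7 mg/L.

(b) Volume: 623 m³ = 623,000 L.
(b) Hardness to add: (185 − 135) = 50 mg/L as CaCO₃ × 623,000 L = 31,150 g as CaCO₃.
(b) Moles of Ca²⁺ (1 mol Ca²⁺ ≡ 1 mol CaCO₃): 31,150 / 100.1 g/mol = 311.2 mol.
(b) Mass of CaCl₂·2H₂O: 311.2 × 147 = 45,740 g.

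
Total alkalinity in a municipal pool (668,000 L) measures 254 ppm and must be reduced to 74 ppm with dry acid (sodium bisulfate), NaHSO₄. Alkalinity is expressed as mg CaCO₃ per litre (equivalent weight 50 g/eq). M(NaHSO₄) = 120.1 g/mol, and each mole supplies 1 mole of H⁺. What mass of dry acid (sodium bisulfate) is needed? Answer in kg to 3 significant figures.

289 kg

Alkalinity to neutralize: (254 − 74) = 180 mg/L as CaCO₃ × 668,000 L = 120,200 g as CaCO₃.
Equivalents of H⁺ required: 120,200 ÷ 50 g/eq = 2405 eq = 2405 mol NaHSO₄.
Mass of NaHSO₄: 2405 × 120.1 = 288,800 g.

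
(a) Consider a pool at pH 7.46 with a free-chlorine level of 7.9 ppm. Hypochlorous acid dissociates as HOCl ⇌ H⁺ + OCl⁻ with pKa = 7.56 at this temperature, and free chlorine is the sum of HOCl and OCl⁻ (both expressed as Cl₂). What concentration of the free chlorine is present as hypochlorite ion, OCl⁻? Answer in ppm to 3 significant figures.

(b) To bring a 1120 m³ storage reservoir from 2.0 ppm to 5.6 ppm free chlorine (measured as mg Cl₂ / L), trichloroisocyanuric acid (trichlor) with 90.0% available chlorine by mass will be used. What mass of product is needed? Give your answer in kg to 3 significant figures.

(a) [OCl⁻]/[HOCl] = 10^(pH − pKa) = 10^(7.46 − 7.56) = 10^-0.10 = 0.7943.
(a) Fraction as HOCl = 1 / (1 + 0.7943) = 0.5573.
(a) OCl⁻ = (1 − 0.5573) × 7.9 ppm = 3.497 ppm.

(b) Volume: 1120 m³ = 1,120,000 L.
(b) Chlorine deficit: 5.6 − 2.0 = 3.6 ppm = 3.6 mg/L as Cl₂.
(b) Cl₂ equivalent needed: 3.6 mg/L × 1,120,000 L = 4,032,000 mg = 4032 g.
(b) Product at 90.0% available chlorine: 4032 / 0.9 = 4480 g.

(a) 3.50 ppm; (b) 4.48 kg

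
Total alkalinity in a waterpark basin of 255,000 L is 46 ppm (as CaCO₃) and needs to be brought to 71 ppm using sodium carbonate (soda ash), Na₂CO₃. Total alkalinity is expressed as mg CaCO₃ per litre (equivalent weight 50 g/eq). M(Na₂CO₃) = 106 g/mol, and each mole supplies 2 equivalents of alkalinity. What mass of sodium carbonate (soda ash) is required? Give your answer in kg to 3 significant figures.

6.76 kg

Alkalinity to add: (71 − 46) = 25 mg/L as CaCO₃ × 255,000 L = 6375 g as CaCO₃.
Equivalents: 6375 g ÷ 50 g/eq = 127.5 eq.
Each mole of Na₂CO₃ supplies 2 eq, so 127.5 / 2 = 63.75 mol.
Mass: 63.75 mol × 106 g/mol = 6758 g.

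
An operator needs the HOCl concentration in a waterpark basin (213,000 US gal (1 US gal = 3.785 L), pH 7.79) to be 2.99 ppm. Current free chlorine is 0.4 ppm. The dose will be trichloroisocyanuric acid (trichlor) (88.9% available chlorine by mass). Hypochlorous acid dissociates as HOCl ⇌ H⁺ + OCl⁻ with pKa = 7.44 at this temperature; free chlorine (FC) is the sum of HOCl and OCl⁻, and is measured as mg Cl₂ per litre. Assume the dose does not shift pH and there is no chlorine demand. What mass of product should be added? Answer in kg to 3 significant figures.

8.42 kg

Volume: 213,000 US gal × 3.785 L/gal = 806,205 L.
[OCl⁻]/[HOCl] = 10^(pH − pKa) = 10^(7.79 − 7.44) = 2.239; fraction as HOCl = 1/(1 + 2.239) = 0.3088.
Free chlorine required for 2.99 ppm HOCl: 2.99 / 0.3088 = 9.684 ppm.
FC to add: 9.684 − 0.4 = 9.284 mg/L as Cl₂.
Cl₂ equivalent: 9.284 mg/L × 806,205 L = 7485 g.
Product at 88.9% available Cl: 7485 / 0.889 = 8419 g.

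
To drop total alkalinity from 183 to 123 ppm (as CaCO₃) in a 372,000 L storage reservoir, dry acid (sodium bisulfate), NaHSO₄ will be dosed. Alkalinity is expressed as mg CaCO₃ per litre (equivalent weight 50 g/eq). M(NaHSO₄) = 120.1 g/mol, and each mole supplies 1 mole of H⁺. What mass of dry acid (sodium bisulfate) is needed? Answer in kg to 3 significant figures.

53.6 kg

Alkalinity to neutralize: (183 − 123) = 60 mg/L as CaCO₃ × 372,000 L = 22,320 g as CaCO₃.
Equivalents of H⁺ required: 22,320 ÷ 50 g/eq = 446.4 eq = 446.4 mol NaHSO₄.
Mass of NaHSO₄: 446.4 × 120.1 = 53,610 g.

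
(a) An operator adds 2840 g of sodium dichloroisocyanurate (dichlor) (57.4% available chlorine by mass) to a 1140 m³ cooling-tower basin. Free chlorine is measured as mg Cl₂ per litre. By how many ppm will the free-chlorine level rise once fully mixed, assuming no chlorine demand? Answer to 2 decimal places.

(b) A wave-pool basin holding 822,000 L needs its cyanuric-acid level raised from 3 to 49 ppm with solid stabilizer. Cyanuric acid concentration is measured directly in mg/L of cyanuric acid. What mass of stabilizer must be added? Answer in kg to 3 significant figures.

(a) Volume: 1140 m³ = 1,140,000 L.
(a) Available chlorine delivered: 2840 g × 0.574 = 1630 g as Cl₂.
(a) Concentration rise: 1630 g / 1,140,000 L = 1.43 mg/L = 1.43 ppm.

(b) CYA to add: (49 − 3) = 46 mg/L × 822,000 L = 37,810 g cyanuric acid.

(a) 1.43 ppm; (b) 37.8 kg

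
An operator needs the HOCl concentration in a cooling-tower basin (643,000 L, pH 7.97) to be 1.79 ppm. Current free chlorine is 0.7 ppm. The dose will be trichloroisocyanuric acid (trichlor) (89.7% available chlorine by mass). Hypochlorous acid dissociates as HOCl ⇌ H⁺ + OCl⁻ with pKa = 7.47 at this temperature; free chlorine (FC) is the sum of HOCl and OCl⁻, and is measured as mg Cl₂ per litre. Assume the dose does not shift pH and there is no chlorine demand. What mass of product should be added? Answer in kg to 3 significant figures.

4.84 kg

[OCl⁻]/[HOCl] = 10^(pH − pKa) = 10^(7.97 − 7.47) = 3.162; fraction as HOCl = 1/(1 + 3.162) = 0.2403.
Free chlorine required for 1.79 ppm HOCl: 1.79 / 0.2403 = 7.45 ppm.
FC to add: 7.45 − 0.7 = 6.75 mg/L as Cl₂.
Cl₂ equivalent: 6.75 mg/L × 643,000 L = 4341 g.
Product at 89.7% available Cl: 4341 / 0.897 = 4839 g.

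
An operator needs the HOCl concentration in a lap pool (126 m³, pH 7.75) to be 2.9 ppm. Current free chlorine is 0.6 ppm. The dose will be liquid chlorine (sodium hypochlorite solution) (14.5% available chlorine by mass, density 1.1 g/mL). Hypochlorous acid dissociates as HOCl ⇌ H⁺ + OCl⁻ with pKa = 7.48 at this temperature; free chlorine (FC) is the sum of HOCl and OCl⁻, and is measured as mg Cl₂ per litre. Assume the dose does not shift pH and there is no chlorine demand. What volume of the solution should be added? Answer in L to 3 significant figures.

6.08 L

Volume: 126 m³ = 126,000 L.
[OCl⁻]/[HOCl] = 10^(pH − pKa) = 10^(7.75 − 7.48) = 1.862; fraction as HOCl = 1/(1 + 1.862) = 0.3494.
Free chlorine required for 2.9 ppm HOCl: 2.9 / 0.3494 = 8.3 ppm.
FC to add: 8.3 − 0.6 = 7.7 mg/L as Cl₂.
Cl₂ equivalent: 7.7 mg/L × 126,000 L = 970.2 g.
Product at 14.5% available Cl: 970.2 / 0.145 = 6691 g.
Volume: 6691 g ÷ 1.1 g/mL = 6083 mL.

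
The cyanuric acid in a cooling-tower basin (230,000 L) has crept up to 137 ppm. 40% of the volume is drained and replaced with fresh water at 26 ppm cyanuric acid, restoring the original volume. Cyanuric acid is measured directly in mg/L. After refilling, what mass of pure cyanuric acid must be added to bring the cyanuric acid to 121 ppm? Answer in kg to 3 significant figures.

After draining 40% and refilling: 137 × 0.60 + 26 × 0.40 = 92.6 ppm.
Deficit to target: 121 − 92.6 = 28.4 mg/L.
Mass: 28.4 mg/L × 230,000 L = 6532 g cyanuric acid.

6.53 kg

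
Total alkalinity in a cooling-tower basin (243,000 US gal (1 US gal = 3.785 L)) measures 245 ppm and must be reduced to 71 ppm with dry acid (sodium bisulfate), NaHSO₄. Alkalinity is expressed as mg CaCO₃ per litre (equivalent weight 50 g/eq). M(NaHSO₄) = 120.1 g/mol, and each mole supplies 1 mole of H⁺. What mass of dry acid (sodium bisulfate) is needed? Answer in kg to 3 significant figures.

384 kg

Volume: 243,000 US gal × 3.785 L/gal = 919,755 L.
Alkalinity to neutralize: (245 − 71) = 174 mg/L as CaCO₃ × 919,755 L = 160,000 g as CaCO₃.
Equivalents of H⁺ required: 160,000 ÷ 50 g/eq = 3201 eq = 3201 mol NaHSO₄.
Mass of NaHSO₄: 3201 × 120.1 = 384,400 g.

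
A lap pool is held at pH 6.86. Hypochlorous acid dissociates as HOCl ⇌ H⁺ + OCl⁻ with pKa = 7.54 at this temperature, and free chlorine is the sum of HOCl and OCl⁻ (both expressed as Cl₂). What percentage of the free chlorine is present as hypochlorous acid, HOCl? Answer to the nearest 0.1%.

82.7%

[OCl⁻]/[HOCl] = 10^(pH − pKa) = 10^(6.86 − 7.54) = 10^-0.68 = 0.2089.
Fraction as HOCl = 1 / (1 + 0.2089) = 0.8272.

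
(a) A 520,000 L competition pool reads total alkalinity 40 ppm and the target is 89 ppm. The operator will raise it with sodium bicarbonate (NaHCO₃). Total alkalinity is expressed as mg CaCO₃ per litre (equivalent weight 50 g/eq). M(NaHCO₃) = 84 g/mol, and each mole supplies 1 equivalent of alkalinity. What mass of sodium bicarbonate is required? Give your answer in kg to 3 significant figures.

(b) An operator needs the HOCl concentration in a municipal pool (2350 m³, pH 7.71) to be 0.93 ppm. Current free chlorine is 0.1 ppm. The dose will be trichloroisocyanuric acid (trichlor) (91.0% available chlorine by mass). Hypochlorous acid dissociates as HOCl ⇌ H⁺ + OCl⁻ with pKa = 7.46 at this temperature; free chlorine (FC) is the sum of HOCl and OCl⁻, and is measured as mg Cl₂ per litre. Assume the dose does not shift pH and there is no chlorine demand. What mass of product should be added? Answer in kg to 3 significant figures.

(a) Alkalinity to add: (89 − 40) = 49 mg/L as CaCO₃ × 520,000 L = 25,480 g as CaCO₃.
(a) Equivalents: 25,480 g ÷ 50 g/eq = 509.6 eq.
(a) NaHCO₃ supplies 1 eq per mole → 509.6 mol.
(a) Mass: 509.6 mol × 84 g/mol = 42,810 g.

(b) Volume: 2350 m³ = 2,350,000 L.
(b) [OCl⁻]/[HOCl] = 10^(pH − pKa) = 10^(7.71 − 7.46) = 1.778; fraction as HOCl = 1/(1 + 1.778) = 0.3599.
(b) Free chlorine required for 0.93 ppm HOCl: 0.93 / 0.3599 = 2.584 ppm.
(b) FC to add: 2.584 − 0.1 = 2.484 mg/L as Cl₂.
(b) Cl₂ equivalent: 2.484 mg/L × 2,350,000 L = 5837 g.
(b) Product at 91.0% available Cl: 5837 / 0.91 = 6414 g.

(a) 42.8 kg; (b) 6.41 kg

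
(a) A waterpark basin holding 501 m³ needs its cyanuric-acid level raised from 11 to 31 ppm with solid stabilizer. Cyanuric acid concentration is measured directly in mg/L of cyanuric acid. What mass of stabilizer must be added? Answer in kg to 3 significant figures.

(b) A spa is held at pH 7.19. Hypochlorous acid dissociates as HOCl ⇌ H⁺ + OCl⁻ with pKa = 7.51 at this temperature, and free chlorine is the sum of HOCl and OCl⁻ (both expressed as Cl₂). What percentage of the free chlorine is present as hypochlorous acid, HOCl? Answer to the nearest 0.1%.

(a) Volume: 501 m³ = 501,000 L.
(a) CYA to add: (31 − 11) = 20 mg/L × 501,000 L = 10,020 g cyanuric acid.

(b) [OCl⁻]/[HOCl] = 10^(pH − pKa) = 10^(7.19 − 7.51) = 10^-0.32 = 0.4786.
(b) Fraction as HOCl = 1 / (1 + 0.4786) = 0.6763.

(a) 10.0 kg; (b) 67.6%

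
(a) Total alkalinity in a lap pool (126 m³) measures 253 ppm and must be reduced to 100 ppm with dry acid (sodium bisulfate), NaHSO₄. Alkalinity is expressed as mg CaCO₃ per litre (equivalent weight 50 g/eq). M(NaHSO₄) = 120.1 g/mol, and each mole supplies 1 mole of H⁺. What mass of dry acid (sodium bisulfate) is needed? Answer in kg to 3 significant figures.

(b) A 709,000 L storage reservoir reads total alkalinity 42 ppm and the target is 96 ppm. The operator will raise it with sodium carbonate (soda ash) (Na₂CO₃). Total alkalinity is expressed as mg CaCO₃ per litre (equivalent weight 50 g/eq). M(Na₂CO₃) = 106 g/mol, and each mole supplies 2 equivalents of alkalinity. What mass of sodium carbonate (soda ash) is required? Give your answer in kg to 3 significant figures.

(a) 46.3 kg; (b) 40.6 kg

(a) Volume: 126 m³ = 126,000 L.
(a) Alkalinity to neutralize: (253 − 100) = 153 mg/L as CaCO₃ × 126,000 L = 19,280 g as CaCO₃.
(a) Equivalents of H⁺ required: 19,280 ÷ 50 g/eq = 385.6 eq = 385.6 mol NaHSO₄.
(a) Mass of NaHSO₄: 385.6 × 120.1 = 46,310 g.

(b) Alkalinity to add: (96 − 42) = 54 mg/L as CaCO₃ × 709,000 L = 38,290 g as CaCO₃.
(b) Equivalents: 38,290 g ÷ 50 g/eq = 765.7 eq.
(b) Each mole of Na₂CO₃ supplies 2 eq, so 765.7 / 2 = 382.9 mol.
(b) Mass: 382.9 mol × 106 g/mol = 40,580 g.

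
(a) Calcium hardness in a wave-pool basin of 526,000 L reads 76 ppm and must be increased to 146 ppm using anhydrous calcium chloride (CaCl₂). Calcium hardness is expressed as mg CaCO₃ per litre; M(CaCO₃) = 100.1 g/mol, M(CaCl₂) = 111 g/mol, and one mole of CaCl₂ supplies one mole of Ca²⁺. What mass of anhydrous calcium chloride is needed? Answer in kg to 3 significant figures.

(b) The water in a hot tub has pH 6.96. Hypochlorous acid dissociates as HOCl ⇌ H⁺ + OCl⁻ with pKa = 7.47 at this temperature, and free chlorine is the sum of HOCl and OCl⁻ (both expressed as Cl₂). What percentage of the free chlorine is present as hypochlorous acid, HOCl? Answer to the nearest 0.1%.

(a) 40.8 kg; (b) 76.4%

(a) Hardness to add: (146 − 76) = 70 mg/L as CaCO₃ × 526,000 L = 36,820 g as CaCO₃.
(a) Moles of Ca²⁺ (1 mol Ca²⁺ ≡ 1 mol CaCO₃): 36,820 / 100.1 g/mol = 367.8 mol.
(a) Mass of CaCl₂: 367.8 × 111 = 40,830 g.

(b) [OCl⁻]/[HOCl] = 10^(pH − pKa) = 10^(6.96 − 7.47) = 10^-0.51 = 0.309.
(b) Fraction as HOCl = 1 / (1 + 0.309) = 0.7639.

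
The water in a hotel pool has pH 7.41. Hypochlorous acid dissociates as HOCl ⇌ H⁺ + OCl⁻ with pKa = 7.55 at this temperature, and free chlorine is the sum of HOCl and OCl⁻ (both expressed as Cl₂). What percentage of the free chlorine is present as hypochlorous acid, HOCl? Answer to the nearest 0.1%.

[OCl⁻]/[HOCl] = 10^(pH − pKa) = 10^(7.41 − 7.55) = 10^-0.14 = 0.7244.
Fraction as HOCl = 1 / (1 + 0.7244) = 0.5799.

58.0%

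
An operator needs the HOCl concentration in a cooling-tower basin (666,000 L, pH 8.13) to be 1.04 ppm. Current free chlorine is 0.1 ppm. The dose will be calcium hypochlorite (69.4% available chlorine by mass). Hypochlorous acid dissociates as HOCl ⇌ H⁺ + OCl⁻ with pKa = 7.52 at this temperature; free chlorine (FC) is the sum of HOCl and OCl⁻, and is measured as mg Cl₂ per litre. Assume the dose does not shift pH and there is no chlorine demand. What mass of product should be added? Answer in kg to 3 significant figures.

4.97 kg

[OCl⁻]/[HOCl] = 10^(pH − pKa) = 10^(8.13 − 7.52) = 4.074; fraction as HOCl = 1/(1 + 4.074) = 0.1971.
Free chlorine required for 1.04 ppm HOCl: 1.04 / 0.1971 = 5.277 ppm.
FC to add: 5.277 − 0.1 = 5.177 mg/L as Cl₂.
Cl₂ equivalent: 5.177 mg/L × 666,000 L = 3448 g.
Product at 69.4% available Cl: 3448 / 0.694 = 4968 g.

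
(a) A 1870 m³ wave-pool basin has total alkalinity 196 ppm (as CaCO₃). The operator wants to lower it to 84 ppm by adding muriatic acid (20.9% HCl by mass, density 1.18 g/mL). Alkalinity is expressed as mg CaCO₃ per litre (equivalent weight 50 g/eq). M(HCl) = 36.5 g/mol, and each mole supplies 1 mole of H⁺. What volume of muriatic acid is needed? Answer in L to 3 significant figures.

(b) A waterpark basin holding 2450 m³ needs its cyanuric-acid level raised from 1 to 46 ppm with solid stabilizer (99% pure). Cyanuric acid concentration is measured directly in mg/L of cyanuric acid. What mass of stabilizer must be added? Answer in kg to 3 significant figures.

(a) Volume: 1870 m³ = 1,870,000 L.
(a) Alkalinity to neutralize: (196 − 84) = 112 mg/L as CaCO₃ × 1,870,000 L = 209,400 g as CaCO₃.
(a) Equivalents of H⁺ required: 209,400 ÷ 50 g/eq = 4189 eq = 4189 mol HCl.
(a) Mass of HCl: 4189 × 36.5 = 152,900 g.
(a) Mass of 20.9% solution: 152,900 / 0.209 = 731,500 g.
(a) Volume: 731,500 g ÷ 1.18 g/mL = 619,900 mL.

(b) Volume: 2450 m³ = 2,450,000 L.
(b) CYA to add: (46 − 1) = 45 mg/L × 2,450,000 L = 110,200 g cyanuric acid.
(b) At 99% purity: 110,200 / 0.99 = 111,400 g product.

(a) 620 L; (b) 111 kg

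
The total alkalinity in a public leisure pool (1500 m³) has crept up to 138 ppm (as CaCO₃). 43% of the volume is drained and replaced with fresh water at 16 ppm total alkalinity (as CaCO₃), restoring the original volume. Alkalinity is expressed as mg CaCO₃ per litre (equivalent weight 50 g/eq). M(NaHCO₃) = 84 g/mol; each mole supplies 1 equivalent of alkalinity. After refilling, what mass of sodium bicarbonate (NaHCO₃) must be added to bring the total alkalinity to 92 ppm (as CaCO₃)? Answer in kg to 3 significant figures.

16.3 kg

Volume: 1500 m³ = 1,500,000 L.
After draining 43% and refilling: 138 × 0.57 + 16 × 0.43 = 85.54 ppm.
Deficit to target: 92 − 85.54 = 6.46 mg/L.
As CaCO₃: 6.46 mg/L × 1,500,000 L = 9690 g; ÷ 50 g/eq ÷ 1 = 193.8 mol NaHCO₃.
Mass: 193.8 × 84 = 16,280 g.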